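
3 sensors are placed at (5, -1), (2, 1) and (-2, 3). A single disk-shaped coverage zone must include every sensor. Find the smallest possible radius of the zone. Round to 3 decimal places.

Call the three points A, B, C in the order given.
Side lengths²: AB² = 13, AC² = 65, BC² = 20.
Since AC² = 65 ≥ 20 + 13 = 33, the angle opposite AC is not acute, so the smallest enclosing circle has AC as diameter.
Centre = midpoint of AC = (1.5, 1), r² = 65/4 = 16.25.
r = √(16.25) ≈ 4.031.

4.031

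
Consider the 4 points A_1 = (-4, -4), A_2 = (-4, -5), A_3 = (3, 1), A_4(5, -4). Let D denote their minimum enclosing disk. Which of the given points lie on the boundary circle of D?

The minimum enclosing circle of a finite set is fixed by two of the points (as a diameter) or three (as a circumcircle).
The minimum enclosing circle is determined by three boundary points: A_2, A_3, A_4.
Their circumcentre is (31/94, -279/94) with r² = 101065/4418.
The farthest remaining point A_1 is at distance² 87529/4418 ≤ 101065/4418.
The points at distance exactly r from the centre are A_2, A_3, A_4 — 3 points.

A_2, A_3, A_4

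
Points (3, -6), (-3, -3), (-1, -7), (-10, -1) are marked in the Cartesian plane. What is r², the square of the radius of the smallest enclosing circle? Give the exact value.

By Welzl's lemma the MEC is supported by two points (diametrically opposite) or three points (on a circumcircle).
The farthest pair is (3, -6)–(-10, -1) with squared distance 194. The circle on this segment as diameter has centre (-3.5, -3.5) and r² = 194/4 = 48.5.
Check (-3, -3): distance² to centre = 0.5 ≤ 48.5, so it lies inside.
All remaining points lie in this disk, and no smaller disk contains both endpoints, so this is the minimum enclosing circle.

48.5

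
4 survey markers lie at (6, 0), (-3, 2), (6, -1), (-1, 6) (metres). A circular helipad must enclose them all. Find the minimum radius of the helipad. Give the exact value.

The minimum enclosing circle of a finite set is fixed by two of the points (as a diameter) or three (as a circumcircle).
The minimum enclosing circle is determined by three boundary points: (-3, 2), (6, -1), (-1, 6).
Their circumcentre is (2, 2) with r² = 25.
The farthest remaining point (6, 0) is at distance² 20 ≤ 25.
r = √25 = 5.

5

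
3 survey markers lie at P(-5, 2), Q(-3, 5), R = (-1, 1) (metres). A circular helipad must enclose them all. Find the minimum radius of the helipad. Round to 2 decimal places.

2.37

Side lengths²: PQ² = 13, PR² = 17, QR² = 20.
Since QR² = 20 < 17 + 13 = 30, the triangle is acute, so the smallest enclosing circle is the circumcircle.
Circumcentre = (-19/7, 37/14), r² = 1105/196.
r = √(1105/196) ≈ 2.37.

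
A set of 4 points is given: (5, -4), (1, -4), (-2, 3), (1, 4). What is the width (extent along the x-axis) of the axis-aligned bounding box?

max x = 5, min x = -2, so width = 7.

7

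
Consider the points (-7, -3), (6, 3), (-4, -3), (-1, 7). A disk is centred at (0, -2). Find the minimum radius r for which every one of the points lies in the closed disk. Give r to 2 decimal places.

9.06

The required radius is the distance from (0, -2) to the farthest point.
Squared distances: 50, 61, 17, 82.
Maximum is 82, attained at (-1, 7).
r = √82 ≈ 9.06.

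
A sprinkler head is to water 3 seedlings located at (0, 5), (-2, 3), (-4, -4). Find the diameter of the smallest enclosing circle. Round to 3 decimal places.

Call the three points A, B, C in the order given.
Side lengths²: AB² = 8, AC² = 97, BC² = 53.
Since AC² = 97 ≥ 53 + 8 = 61, the angle opposite AC is not acute, so the smallest enclosing circle has AC as diameter.
Centre = midpoint of AC = (-2, 0.5), r² = 97/4 = 24.25.
Diameter = 2r = 2√(24.25) ≈ 9.849.

9.849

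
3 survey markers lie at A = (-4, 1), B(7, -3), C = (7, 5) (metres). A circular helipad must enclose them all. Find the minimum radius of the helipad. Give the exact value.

Side lengths²: AB² = 137, AC² = 137, BC² = 64.
Since AC² = 137 < 137 + 64 = 201, the triangle is acute, so the smallest enclosing circle is the circumcircle.
Circumcentre = (49/22, 1), r² = 18769/484.
r = √(18769/484) = 137/22.

137/22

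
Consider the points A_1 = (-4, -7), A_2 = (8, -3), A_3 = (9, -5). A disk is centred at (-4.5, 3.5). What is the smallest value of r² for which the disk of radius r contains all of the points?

The required radius is the distance from (-4.5, 3.5) to the farthest point.
Squared distances: 110.5, 198.5, 254.5.
Maximum is 254.5, attained at A_3.

254.5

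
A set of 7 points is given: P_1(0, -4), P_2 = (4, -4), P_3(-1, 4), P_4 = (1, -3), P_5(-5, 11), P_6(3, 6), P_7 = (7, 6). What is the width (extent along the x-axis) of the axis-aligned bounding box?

12

max x = 7, min x = -5, so width = 12.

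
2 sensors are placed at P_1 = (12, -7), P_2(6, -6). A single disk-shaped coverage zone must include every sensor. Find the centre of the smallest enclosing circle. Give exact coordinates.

The smallest circle enclosing two points has them as diameter endpoints.
Centre = midpoint = (9, -6.5); r² = |P_1P_2|²/4 = 37/4 = 9.25.
Centre = (9, -6.5).

(9, -6.5)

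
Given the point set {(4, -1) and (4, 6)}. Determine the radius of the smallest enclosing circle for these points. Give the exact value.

The smallest circle enclosing two points has them as diameter endpoints.
Centre = midpoint = (4, 2.5); r² = |(4, -1)−(4, 6)|²/4 = 49/4 = 12.25.
r = √(12.25) = 3.5.

3.5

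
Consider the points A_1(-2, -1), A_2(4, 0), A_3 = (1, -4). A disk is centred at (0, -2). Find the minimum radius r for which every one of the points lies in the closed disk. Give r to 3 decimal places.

4.472

The required radius is the distance from (0, -2) to the farthest point.
Squared distances: 5, 20, 5.
Maximum is 20, attained at A_2.
r = √20 ≈ 4.472.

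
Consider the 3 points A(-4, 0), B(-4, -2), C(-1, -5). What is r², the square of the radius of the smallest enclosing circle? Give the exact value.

Side lengths²: AB² = 4, AC² = 34, BC² = 18.
Since AC² = 34 ≥ 18 + 4 = 22, the angle opposite AC is not acute, so the smallest enclosing circle has AC as diameter.
Centre = midpoint of AC = (-2.5, -2.5), r² = 34/4 = 8.5.

8.5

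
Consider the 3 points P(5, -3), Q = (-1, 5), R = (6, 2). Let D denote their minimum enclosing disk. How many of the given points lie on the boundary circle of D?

Side lengths²: PQ² = 100, PR² = 26, QR² = 58.
Since PQ² = 100 ≥ 58 + 26 = 84, the angle opposite PQ is not acute, so the smallest enclosing circle has PQ as diameter.
Centre = midpoint of PQ = (2, 1), r² = 100/4 = 25.
The points at distance exactly r from the centre are P, Q — 2 points.

2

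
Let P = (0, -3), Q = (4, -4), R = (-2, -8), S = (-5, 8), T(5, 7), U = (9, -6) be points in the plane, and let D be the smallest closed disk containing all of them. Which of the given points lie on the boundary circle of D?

S, U

By Welzl's lemma the MEC is supported by two points (diametrically opposite) or three points (on a circumcircle).
The farthest pair is S–U with squared distance 392. The circle on this segment as diameter has centre (2, 1) and r² = 392/4 = 98.
Check P: distance² to centre = 20 ≤ 98, so it lies inside.
All remaining points lie in this disk, and no smaller disk contains both endpoints, so this is the minimum enclosing circle.
The points at distance exactly r from the centre are S, U — 2 points.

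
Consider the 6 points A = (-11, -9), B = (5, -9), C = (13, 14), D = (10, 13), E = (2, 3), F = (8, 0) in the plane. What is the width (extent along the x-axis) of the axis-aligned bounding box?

max x = 13, min x = -11, so width = 24.

24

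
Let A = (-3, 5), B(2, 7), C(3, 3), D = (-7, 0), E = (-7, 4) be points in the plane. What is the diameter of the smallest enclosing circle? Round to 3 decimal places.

11.402

By Welzl's lemma the MEC is supported by two points (diametrically opposite) or three points (on a circumcircle).
The farthest pair is B–D with squared distance 130. The circle on this segment as diameter has centre (-2.5, 3.5) and r² = 130/4 = 32.5.
Check A: distance² to centre = 2.5 ≤ 32.5, so it lies inside.
All remaining points lie in this disk, and no smaller disk contains both endpoints, so this is the minimum enclosing circle.
Diameter = 2r = 2√(32.5) ≈ 11.402.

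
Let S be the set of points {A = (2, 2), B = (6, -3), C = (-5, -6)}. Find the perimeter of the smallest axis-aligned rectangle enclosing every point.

Width = max x − min x = 6 − (-5) = 11.
Height = max y − min y = 2 − (-6) = 8.
Perimeter = 2(11 + 8) = 38.

38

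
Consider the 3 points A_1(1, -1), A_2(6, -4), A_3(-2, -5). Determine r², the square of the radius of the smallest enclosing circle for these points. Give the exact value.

Side lengths²: A_1A_2² = 34, A_1A_3² = 25, A_2A_3² = 65.
Since A_2A_3² = 65 ≥ 34 + 25 = 59, the angle opposite A_2A_3 is not acute, so the smallest enclosing circle has A_2A_3 as diameter.
Centre = midpoint of A_2A_3 = (2, -4.5), r² = 65/4 = 16.25.

16.25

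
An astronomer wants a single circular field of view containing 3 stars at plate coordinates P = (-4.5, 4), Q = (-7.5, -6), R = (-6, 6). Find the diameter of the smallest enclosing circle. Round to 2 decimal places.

Side lengths²: PQ² = 109, PR² = 6.25, QR² = 146.25.
Since QR² = 146.25 ≥ 109 + 6.25 = 115.25, the angle opposite QR is not acute, so the smallest enclosing circle has QR as diameter.
Centre = midpoint of QR = (-6.75, 0), r² = 146.25/4 = 36.5625.
Diameter = 2r = 2√(36.5625) ≈ 12.09.

12.09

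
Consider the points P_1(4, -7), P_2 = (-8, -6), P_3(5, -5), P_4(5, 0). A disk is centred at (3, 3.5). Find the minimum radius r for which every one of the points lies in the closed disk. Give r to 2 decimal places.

14.53

The required radius is the distance from (3, 3.5) to the farthest point.
Squared distances: 111.25, 211.25, 76.25, 16.25.
Maximum is 211.25, attained at P_2.
r = √(211.25) ≈ 14.53.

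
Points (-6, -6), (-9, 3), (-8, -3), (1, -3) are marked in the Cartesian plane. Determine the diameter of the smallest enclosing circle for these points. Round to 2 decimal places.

The minimum enclosing circle of a finite set is fixed by two of the points (as a diameter) or three (as a circumcircle).
The minimum enclosing circle is determined by three boundary points: (-6, -6), (-9, 3), (1, -3).
Their circumcentre is (-4.25, -5/12) with r² = 2465/72.
The farthest remaining point (-8, -3) is at distance² 1493/72 ≤ 2465/72.
Diameter = 2r = 2√(2465/72) ≈ 11.70.

11.70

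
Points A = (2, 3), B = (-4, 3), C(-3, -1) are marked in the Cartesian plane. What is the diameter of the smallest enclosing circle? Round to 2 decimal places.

6.60

Side lengths²: AB² = 36, AC² = 41, BC² = 17.
Since AC² = 41 < 36 + 17 = 53, the triangle is acute, so the smallest enclosing circle is the circumcircle.
Circumcentre = (-1, 1.625), r² = 10.890625.
Diameter = 2r = 2√(10.890625) ≈ 6.60.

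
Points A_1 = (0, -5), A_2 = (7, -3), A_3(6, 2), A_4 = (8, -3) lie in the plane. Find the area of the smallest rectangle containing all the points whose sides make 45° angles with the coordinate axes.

In coordinates u = x + y, v = x − y the rectangle is axis-aligned; the map (x,y)→(u,v) scales areas by 2.
u-values: -5, 4, 8, 5; range = 8 − (-5) = 13.
v-values: 5, 10, 4, 11; range = 11 − 4 = 7.
Area = (13 × 7) / 2 = 45.5.

45.5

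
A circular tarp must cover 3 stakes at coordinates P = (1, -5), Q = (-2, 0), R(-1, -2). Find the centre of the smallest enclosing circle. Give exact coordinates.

(-0.5, -2.5)

Side lengths²: PQ² = 34, PR² = 13, QR² = 5.
Since PQ² = 34 ≥ 13 + 5 = 18, the angle opposite PQ is not acute, so the smallest enclosing circle has PQ as diameter.
Centre = midpoint of PQ = (-0.5, -2.5), r² = 34/4 = 8.5.
Centre = (-0.5, -2.5).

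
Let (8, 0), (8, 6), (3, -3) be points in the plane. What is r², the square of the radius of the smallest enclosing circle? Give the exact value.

26.5

Call the three points A, B, C in the order given.
Side lengths²: AB² = 36, AC² = 34, BC² = 106.
Since BC² = 106 ≥ 36 + 34 = 70, the angle opposite BC is not acute, so the smallest enclosing circle has BC as diameter.
Centre = midpoint of BC = (5.5, 1.5), r² = 106/4 = 26.5.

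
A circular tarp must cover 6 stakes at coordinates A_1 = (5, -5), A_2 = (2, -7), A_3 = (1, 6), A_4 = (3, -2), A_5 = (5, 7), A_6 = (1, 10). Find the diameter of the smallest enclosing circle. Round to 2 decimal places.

A smallest enclosing disk is always determined by at most three of the input points on its boundary.
The farthest pair is A_2–A_6 with squared distance 290. The circle on this segment as diameter has centre (1.5, 1.5) and r² = 290/4 = 72.5.
Check A_1: distance² to centre = 54.5 ≤ 72.5, so it lies inside.
All remaining points lie in this disk, and no smaller disk contains both endpoints, so this is the minimum enclosing circle.
Diameter = 2r = 2√(72.5) ≈ 17.03.

17.03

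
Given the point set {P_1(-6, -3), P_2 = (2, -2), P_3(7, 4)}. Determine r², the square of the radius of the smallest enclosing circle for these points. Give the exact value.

54.5

Side lengths²: P_1P_2² = 65, P_1P_3² = 218, P_2P_3² = 61.
Since P_1P_3² = 218 ≥ 65 + 61 = 126, the angle opposite P_1P_3 is not acute, so the smallest enclosing circle has P_1P_3 as diameter.
Centre = midpoint of P_1P_3 = (0.5, 0.5), r² = 218/4 = 54.5.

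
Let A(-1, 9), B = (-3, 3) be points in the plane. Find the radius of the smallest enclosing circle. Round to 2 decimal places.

3.16

The smallest circle enclosing two points has them as diameter endpoints.
Centre = midpoint = (-2, 6); r² = |AB|²/4 = 40/4 = 10.
r = √10 ≈ 3.16.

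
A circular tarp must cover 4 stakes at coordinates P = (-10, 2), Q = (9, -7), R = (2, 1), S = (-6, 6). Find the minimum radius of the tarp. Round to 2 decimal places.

The farthest pair is P–Q with squared distance 442. The circle on this segment as diameter has centre (-0.5, -2.5) and r² = 442/4 = 110.5.
Check R: distance² to centre = 18.5 ≤ 110.5, so it lies inside.
All remaining points lie in this disk, and no smaller disk contains both endpoints, so this is the minimum enclosing circle.
r = √(110.5) ≈ 10.51.

10.51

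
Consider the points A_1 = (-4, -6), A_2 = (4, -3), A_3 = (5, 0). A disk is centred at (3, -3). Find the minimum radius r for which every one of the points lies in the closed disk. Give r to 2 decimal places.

The required radius is the distance from (3, -3) to the farthest point.
Squared distances: 58, 1, 13.
Maximum is 58, attained at A_1.
r = √58 ≈ 7.62.

7.62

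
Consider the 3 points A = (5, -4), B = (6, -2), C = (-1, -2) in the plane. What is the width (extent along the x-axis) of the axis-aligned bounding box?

max x = 6, min x = -1, so width = 7.

7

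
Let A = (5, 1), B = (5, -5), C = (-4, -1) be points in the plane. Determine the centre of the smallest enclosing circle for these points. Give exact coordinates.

Side lengths²: AB² = 36, AC² = 85, BC² = 97.
Since BC² = 97 < 85 + 36 = 121, the triangle is acute, so the smallest enclosing circle is the circumcircle.
Circumcentre = (17/18, -2), r² = 8245/324.
Centre = (17/18, -2).

(17/18, -2)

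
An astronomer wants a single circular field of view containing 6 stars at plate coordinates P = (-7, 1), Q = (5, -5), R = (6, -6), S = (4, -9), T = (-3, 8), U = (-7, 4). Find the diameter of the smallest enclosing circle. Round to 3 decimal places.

The farthest pair is S–T with squared distance 338. The circle on this segment as diameter has centre (0.5, -0.5) and r² = 338/4 = 84.5.
Check P: distance² to centre = 58.5 ≤ 84.5, so it lies inside.
All remaining points lie in this disk, and no smaller disk contains both endpoints, so this is the minimum enclosing circle.
Diameter = 2r = 2√(84.5) ≈ 18.385.

18.385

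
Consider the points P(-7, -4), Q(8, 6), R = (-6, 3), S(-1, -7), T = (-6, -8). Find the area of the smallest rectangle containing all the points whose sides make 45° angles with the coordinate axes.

In coordinates u = x + y, v = x − y the rectangle is axis-aligned; the map (x,y)→(u,v) scales areas by 2.
u-values: -11, 14, -3, -8, -14; range = 14 − (-14) = 28.
v-values: -3, 2, -9, 6, 2; range = 6 − (-9) = 15.
Area = (28 × 15) / 2 = 210.

210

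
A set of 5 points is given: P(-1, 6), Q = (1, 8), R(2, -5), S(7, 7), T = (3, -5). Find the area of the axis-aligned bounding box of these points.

104

x ranges over [-1, 7], width 8.
y ranges over [-5, 8], height 13.
Area = 8 × 13 = 104.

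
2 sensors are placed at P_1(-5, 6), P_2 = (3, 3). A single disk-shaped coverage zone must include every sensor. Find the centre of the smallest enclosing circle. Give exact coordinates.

The smallest circle enclosing two points has them as diameter endpoints.
Centre = midpoint = (-1, 4.5); r² = |P_1P_2|²/4 = 73/4 = 18.25.
Centre = (-1, 4.5).

(-1, 4.5)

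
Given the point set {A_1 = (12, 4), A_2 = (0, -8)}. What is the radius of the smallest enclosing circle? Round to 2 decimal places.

The smallest circle enclosing two points has them as diameter endpoints.
Centre = midpoint = (6, -2); r² = |A_1A_2|²/4 = 288/4 = 72.
r = √72 ≈ 8.49.

8.49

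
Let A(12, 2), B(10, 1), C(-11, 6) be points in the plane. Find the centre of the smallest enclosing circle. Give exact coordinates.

(0.5, 4)

Side lengths²: AB² = 5, AC² = 545, BC² = 466.
Since AC² = 545 ≥ 466 + 5 = 471, the angle opposite AC is not acute, so the smallest enclosing circle has AC as diameter.
Centre = midpoint of AC = (0.5, 4), r² = 545/4 = 136.25.
Centre = (0.5, 4).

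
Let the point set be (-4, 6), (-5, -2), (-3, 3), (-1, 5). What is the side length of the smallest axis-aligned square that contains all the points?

8

The bounding box has width 4 and height 8.
An axis-aligned square enclosing the set must have side ≥ max(width, height).
So the minimum side is max(4, 8) = 8.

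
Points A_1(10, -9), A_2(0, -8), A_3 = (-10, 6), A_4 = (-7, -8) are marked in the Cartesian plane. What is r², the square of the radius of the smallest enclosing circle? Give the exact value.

A smallest enclosing disk is always determined by at most three of the input points on its boundary.
The farthest pair is A_1–A_3 with squared distance 625. The circle on this segment as diameter has centre (0, -1.5) and r² = 625/4 = 156.25.
Check A_2: distance² to centre = 42.25 ≤ 156.25, so it lies inside.
All remaining points lie in this disk, and no smaller disk contains both endpoints, so this is the minimum enclosing circle.

156.25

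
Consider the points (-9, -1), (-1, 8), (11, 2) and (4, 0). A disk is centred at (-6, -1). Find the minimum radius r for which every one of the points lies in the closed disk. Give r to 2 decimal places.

17.26

The required radius is the distance from (-6, -1) to the farthest point.
Squared distances: 9, 106, 298, 101.
Maximum is 298, attained at (11, 2).
r = √298 ≈ 17.26.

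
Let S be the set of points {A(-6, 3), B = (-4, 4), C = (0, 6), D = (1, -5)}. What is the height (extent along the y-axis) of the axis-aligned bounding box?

11

max y = 6, min y = -5, so height = 11.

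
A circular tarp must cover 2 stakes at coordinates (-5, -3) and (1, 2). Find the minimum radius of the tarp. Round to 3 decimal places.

3.905

The smallest circle enclosing two points has them as diameter endpoints.
Centre = midpoint = (-2, -0.5); r² = |(-5, -3)−(1, 2)|²/4 = 61/4 = 15.25.
r = √(15.25) ≈ 3.905.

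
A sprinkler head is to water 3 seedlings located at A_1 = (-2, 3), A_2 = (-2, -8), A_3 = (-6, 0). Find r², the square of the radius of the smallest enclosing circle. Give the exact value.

Side lengths²: A_1A_2² = 121, A_1A_3² = 25, A_2A_3² = 80.
Since A_1A_2² = 121 ≥ 80 + 25 = 105, the angle opposite A_1A_2 is not acute, so the smallest enclosing circle has A_1A_2 as diameter.
Centre = midpoint of A_1A_2 = (-2, -2.5), r² = 121/4 = 30.25.

30.25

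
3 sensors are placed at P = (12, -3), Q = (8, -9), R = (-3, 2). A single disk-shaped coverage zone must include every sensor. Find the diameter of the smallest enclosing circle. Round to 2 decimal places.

Side lengths²: PQ² = 52, PR² = 250, QR² = 242.
Since PR² = 250 < 242 + 52 = 294, the triangle is acute, so the smallest enclosing circle is the circumcircle.
Circumcentre = (4, -2), r² = 65.
Diameter = 2r = 2√65 ≈ 16.12.

16.12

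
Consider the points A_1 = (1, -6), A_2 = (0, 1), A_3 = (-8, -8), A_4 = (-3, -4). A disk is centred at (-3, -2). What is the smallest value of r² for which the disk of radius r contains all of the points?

The required radius is the distance from (-3, -2) to the farthest point.
Squared distances: 32, 18, 61, 4.
Maximum is 61, attained at A_3.

61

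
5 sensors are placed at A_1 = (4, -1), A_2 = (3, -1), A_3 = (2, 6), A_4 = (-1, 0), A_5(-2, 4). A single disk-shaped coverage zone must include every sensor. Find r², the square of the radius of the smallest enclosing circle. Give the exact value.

By Welzl's lemma the MEC is supported by two points (diametrically opposite) or three points (on a circumcircle).
The minimum enclosing circle is determined by three boundary points: A_1, A_3, A_5.
Their circumcentre is (1.46875, 2.0625) with r² = 15.7861328125.
The farthest remaining point A_2 is at distance² 11.7236328125 ≤ 15.7861328125.

15.7861328125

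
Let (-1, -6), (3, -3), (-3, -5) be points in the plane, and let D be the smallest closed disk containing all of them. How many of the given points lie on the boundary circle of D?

2

Call the three points A, B, C in the order given.
Side lengths²: AB² = 25, AC² = 5, BC² = 40.
Since BC² = 40 ≥ 25 + 5 = 30, the angle opposite BC is not acute, so the smallest enclosing circle has BC as diameter.
Centre = midpoint of BC = (0, -4), r² = 40/4 = 10.
The points at distance exactly r from the centre are (3, -3), (-3, -5) — 2 points.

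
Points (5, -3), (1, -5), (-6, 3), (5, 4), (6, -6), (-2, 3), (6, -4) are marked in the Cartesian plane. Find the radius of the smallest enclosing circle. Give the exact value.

The farthest pair is (-6, 3)–(6, -6) with squared distance 225. The circle on this segment as diameter has centre (0, -1.5) and r² = 225/4 = 56.25.
Check (5, -3): distance² to centre = 27.25 ≤ 56.25, so it lies inside.
All remaining points lie in this disk, and no smaller disk contains both endpoints, so this is the minimum enclosing circle.
r = √(56.25) = 7.5.

7.5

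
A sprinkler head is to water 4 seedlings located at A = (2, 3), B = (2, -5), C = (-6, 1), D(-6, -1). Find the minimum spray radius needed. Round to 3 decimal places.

5.154

A smallest enclosing disk is always determined by at most three of the input points on its boundary.
The minimum enclosing circle is determined by three boundary points: A, B, C.
Their circumcentre is (-1.25, -1) with r² = 26.5625.
The farthest remaining point D is at distance² 22.5625 ≤ 26.5625.
r = √(26.5625) ≈ 5.154.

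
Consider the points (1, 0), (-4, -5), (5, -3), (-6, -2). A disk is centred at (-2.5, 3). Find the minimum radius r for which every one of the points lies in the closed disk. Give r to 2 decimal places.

9.60

The required radius is the distance from (-2.5, 3) to the farthest point.
Squared distances: 21.25, 66.25, 92.25, 37.25.
Maximum is 92.25, attained at (5, -3).
r = √(92.25) ≈ 9.60.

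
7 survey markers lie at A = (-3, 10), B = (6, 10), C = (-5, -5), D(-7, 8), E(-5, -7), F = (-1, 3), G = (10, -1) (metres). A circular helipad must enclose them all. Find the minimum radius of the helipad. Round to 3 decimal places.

By Welzl's lemma the MEC is supported by two points (diametrically opposite) or three points (on a circumcircle).
The farthest pair is B–E with squared distance 410. The circle on this segment as diameter has centre (0.5, 1.5) and r² = 410/4 = 102.5.
Check A: distance² to centre = 84.5 ≤ 102.5, so it lies inside.
All remaining points lie in this disk, and no smaller disk contains both endpoints, so this is the minimum enclosing circle.
r = √(102.5) ≈ 10.124.

10.124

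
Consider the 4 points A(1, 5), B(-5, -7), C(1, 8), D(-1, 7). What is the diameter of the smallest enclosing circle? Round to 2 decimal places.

The minimum enclosing circle of a finite set is fixed by two of the points (as a diameter) or three (as a circumcircle).
The farthest pair is B–C with squared distance 261. The circle on this segment as diameter has centre (-2, 0.5) and r² = 261/4 = 65.25.
Check A: distance² to centre = 29.25 ≤ 65.25, so it lies inside.
All remaining points lie in this disk, and no smaller disk contains both endpoints, so this is the minimum enclosing circle.
Diameter = 2r = 2√(65.25) ≈ 16.16.

16.16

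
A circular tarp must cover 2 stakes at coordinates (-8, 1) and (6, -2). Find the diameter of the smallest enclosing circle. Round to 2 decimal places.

14.32

The smallest circle enclosing two points has them as diameter endpoints.
Centre = midpoint = (-1, -0.5); r² = |(-8, 1)−(6, -2)|²/4 = 205/4 = 51.25.
Diameter = 2r = 2√(51.25) ≈ 14.32.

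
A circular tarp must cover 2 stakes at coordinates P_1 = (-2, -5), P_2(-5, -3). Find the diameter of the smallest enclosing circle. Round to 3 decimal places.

3.606

The smallest circle enclosing two points has them as diameter endpoints.
Centre = midpoint = (-3.5, -4); r² = |P_1P_2|²/4 = 13/4 = 3.25.
Diameter = 2r = 2√(3.25) ≈ 3.606.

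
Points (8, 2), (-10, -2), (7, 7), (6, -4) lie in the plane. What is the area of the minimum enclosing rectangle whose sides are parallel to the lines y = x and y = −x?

In coordinates u = x + y, v = x − y the rectangle is axis-aligned; the map (x,y)→(u,v) scales areas by 2.
u-values: 10, -12, 14, 2; range = 14 − (-12) = 26.
v-values: 6, -8, 0, 10; range = 10 − (-8) = 18.
Area = (26 × 18) / 2 = 234.

234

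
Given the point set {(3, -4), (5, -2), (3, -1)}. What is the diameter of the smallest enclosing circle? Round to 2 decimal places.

3.16

Call the three points A, B, C in the order given.
Side lengths²: AB² = 8, AC² = 9, BC² = 5.
Since AC² = 9 < 8 + 5 = 13, the triangle is acute, so the smallest enclosing circle is the circumcircle.
Circumcentre = (3.5, -2.5), r² = 2.5.
Diameter = 2r = 2√(2.5) ≈ 3.16.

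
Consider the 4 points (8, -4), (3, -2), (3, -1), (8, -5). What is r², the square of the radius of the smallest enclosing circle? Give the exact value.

10.25

By Welzl's lemma the MEC is supported by two points (diametrically opposite) or three points (on a circumcircle).
The farthest pair is (3, -1)–(8, -5) with squared distance 41. The circle on this segment as diameter has centre (5.5, -3) and r² = 41/4 = 10.25.
Check (8, -4): distance² to centre = 7.25 ≤ 10.25, so it lies inside.
All remaining points lie in this disk, and no smaller disk contains both endpoints, so this is the minimum enclosing circle.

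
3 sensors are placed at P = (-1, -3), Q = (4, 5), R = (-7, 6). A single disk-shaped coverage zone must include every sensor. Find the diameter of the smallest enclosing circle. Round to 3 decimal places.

12.120

Side lengths²: PQ² = 89, PR² = 117, QR² = 122.
Since QR² = 122 < 117 + 89 = 206, the triangle is acute, so the smallest enclosing circle is the circumcircle.
Circumcentre = (-107/62, 187/62), r² = 70577/1922.
Diameter = 2r = 2√(70577/1922) ≈ 12.120.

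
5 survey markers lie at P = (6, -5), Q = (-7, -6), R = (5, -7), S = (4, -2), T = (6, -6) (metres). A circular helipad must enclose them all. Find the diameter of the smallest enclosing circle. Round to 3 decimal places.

13.038

By Welzl's lemma the MEC is supported by two points (diametrically opposite) or three points (on a circumcircle).
The farthest pair is P–Q with squared distance 170. The circle on this segment as diameter has centre (-0.5, -5.5) and r² = 170/4 = 42.5.
Check R: distance² to centre = 32.5 ≤ 42.5, so it lies inside.
All remaining points lie in this disk, and no smaller disk contains both endpoints, so this is the minimum enclosing circle.
Diameter = 2r = 2√(42.5) ≈ 13.038.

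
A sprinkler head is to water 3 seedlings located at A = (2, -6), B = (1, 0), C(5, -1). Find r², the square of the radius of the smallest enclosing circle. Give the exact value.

Side lengths²: AB² = 37, AC² = 34, BC² = 17.
Since AB² = 37 < 34 + 17 = 51, the triangle is acute, so the smallest enclosing circle is the circumcircle.
Circumcentre = (111/46, -131/46), r² = 10693/1058.

10693/1058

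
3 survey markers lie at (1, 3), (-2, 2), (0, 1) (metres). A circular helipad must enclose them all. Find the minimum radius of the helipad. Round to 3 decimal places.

1.581

Call the three points A, B, C in the order given.
Side lengths²: AB² = 10, AC² = 5, BC² = 5.
Since AB² = 10 ≥ 5 + 5 = 10, the angle opposite AB is not acute, so the smallest enclosing circle has AB as diameter.
Centre = midpoint of AB = (-0.5, 2.5), r² = 10/4 = 2.5.
r = √(2.5) ≈ 1.581.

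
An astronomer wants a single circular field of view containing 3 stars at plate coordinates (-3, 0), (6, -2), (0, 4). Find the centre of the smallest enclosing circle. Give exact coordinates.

(23/14, -5/14)

Call the three points A, B, C in the order given.
Side lengths²: AB² = 85, AC² = 25, BC² = 72.
Since AB² = 85 < 72 + 25 = 97, the triangle is acute, so the smallest enclosing circle is the circumcircle.
Circumcentre = (23/14, -5/14), r² = 2125/98.
Centre = (23/14, -5/14).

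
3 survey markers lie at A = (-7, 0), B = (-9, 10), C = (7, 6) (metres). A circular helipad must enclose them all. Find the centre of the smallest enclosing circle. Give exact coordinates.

(-27/19, 120/19)

Side lengths²: AB² = 104, AC² = 232, BC² = 272.
Since BC² = 272 < 232 + 104 = 336, the triangle is acute, so the smallest enclosing circle is the circumcircle.
Circumcentre = (-27/19, 120/19), r² = 25636/361.
Centre = (-27/19, 120/19).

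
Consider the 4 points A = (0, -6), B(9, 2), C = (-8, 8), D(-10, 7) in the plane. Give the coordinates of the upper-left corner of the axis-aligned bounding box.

x-range [-10, 9], y-range [-6, 8].
The upper-left corner is (-10, 8).

(-10, 8)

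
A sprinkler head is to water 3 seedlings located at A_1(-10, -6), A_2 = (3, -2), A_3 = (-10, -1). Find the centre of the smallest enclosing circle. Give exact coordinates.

Side lengths²: A_1A_2² = 185, A_1A_3² = 25, A_2A_3² = 170.
Since A_1A_2² = 185 < 170 + 25 = 195, the triangle is acute, so the smallest enclosing circle is the circumcircle.
Circumcentre = (-95/26, -3.5), r² = 15725/338.
Centre = (-95/26, -3.5).

(-95/26, -3.5)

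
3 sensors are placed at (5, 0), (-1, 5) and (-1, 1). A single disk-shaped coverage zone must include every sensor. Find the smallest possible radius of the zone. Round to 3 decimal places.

Call the three points A, B, C in the order given.
Side lengths²: AB² = 61, AC² = 37, BC² = 16.
Since AB² = 61 ≥ 37 + 16 = 53, the angle opposite AB is not acute, so the smallest enclosing circle has AB as diameter.
Centre = midpoint of AB = (2, 2.5), r² = 61/4 = 15.25.
r = √(15.25) ≈ 3.905.

3.905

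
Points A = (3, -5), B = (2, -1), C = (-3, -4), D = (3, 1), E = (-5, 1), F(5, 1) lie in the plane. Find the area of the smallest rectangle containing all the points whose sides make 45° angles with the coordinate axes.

91

In coordinates u = x + y, v = x − y the rectangle is axis-aligned; the map (x,y)→(u,v) scales areas by 2.
u-values: -2, 1, -7, 4, -4, 6; range = 6 − (-7) = 13.
v-values: 8, 3, 1, 2, -6, 4; range = 8 − (-6) = 14.
Area = (13 × 14) / 2 = 91.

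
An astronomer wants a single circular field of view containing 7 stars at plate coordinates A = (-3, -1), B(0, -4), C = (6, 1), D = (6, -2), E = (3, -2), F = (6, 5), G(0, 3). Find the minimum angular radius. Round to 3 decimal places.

The minimum enclosing circle is determined by three boundary points: A, B, F.
Their circumcentre is (2.1, 1.1) with r² = 30.42.
The farthest remaining point D is at distance² 24.82 ≤ 30.42.
r = √(30.42) ≈ 5.515.

5.515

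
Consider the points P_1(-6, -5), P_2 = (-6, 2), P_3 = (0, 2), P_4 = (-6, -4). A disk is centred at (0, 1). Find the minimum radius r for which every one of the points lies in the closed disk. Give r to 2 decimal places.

8.49

The required radius is the distance from (0, 1) to the farthest point.
Squared distances: 72, 37, 1, 61.
Maximum is 72, attained at P_1.
r = √72 ≈ 8.49.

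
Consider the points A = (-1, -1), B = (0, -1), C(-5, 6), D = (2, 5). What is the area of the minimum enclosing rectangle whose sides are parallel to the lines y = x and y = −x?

54

In coordinates u = x + y, v = x − y the rectangle is axis-aligned; the map (x,y)→(u,v) scales areas by 2.
u-values: -2, -1, 1, 7; range = 7 − (-2) = 9.
v-values: 0, 1, -11, -3; range = 1 − (-11) = 12.
Area = (9 × 12) / 2 = 54.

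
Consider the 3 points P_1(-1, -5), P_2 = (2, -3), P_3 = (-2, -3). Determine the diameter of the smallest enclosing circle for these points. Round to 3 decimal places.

4.031

Side lengths²: P_1P_2² = 13, P_1P_3² = 5, P_2P_3² = 16.
Since P_2P_3² = 16 < 13 + 5 = 18, the triangle is acute, so the smallest enclosing circle is the circumcircle.
Circumcentre = (0, -3.25), r² = 4.0625.
Diameter = 2r = 2√(4.0625) ≈ 4.031.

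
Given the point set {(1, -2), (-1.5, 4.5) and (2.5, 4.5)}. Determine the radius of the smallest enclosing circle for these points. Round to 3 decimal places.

3.574

Call the three points A, B, C in the order given.
Side lengths²: AB² = 48.5, AC² = 44.5, BC² = 16.
Since AB² = 48.5 < 44.5 + 16 = 60.5, the triangle is acute, so the smallest enclosing circle is the circumcircle.
Circumcentre = (0.5, 20/13), r² = 8633/676.
r = √(8633/676) ≈ 3.574.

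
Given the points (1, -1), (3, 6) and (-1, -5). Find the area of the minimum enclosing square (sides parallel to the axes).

The bounding box has width 4 and height 11.
An axis-aligned square enclosing the set must have side ≥ max(width, height).
So the minimum side is max(4, 11) = 11.
Area = 11² = 121.

121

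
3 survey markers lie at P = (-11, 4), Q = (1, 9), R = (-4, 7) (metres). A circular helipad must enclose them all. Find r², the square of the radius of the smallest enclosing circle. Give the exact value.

42.25

Side lengths²: PQ² = 169, PR² = 58, QR² = 29.
Since PQ² = 169 ≥ 58 + 29 = 87, the angle opposite PQ is not acute, so the smallest enclosing circle has PQ as diameter.
Centre = midpoint of PQ = (-5, 6.5), r² = 169/4 = 42.25.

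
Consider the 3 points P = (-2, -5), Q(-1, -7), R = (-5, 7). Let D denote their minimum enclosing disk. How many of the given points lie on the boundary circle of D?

2

Side lengths²: PQ² = 5, PR² = 153, QR² = 212.
Since QR² = 212 ≥ 153 + 5 = 158, the angle opposite QR is not acute, so the smallest enclosing circle has QR as diameter.
Centre = midpoint of QR = (-3, 0), r² = 212/4 = 53.
The points at distance exactly r from the centre are Q, R — 2 points.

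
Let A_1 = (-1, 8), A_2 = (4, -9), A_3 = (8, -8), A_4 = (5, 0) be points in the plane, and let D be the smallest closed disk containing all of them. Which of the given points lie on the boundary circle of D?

The minimum enclosing circle of a finite set is fixed by two of the points (as a diameter) or three (as a circumcircle).
The farthest pair is A_1–A_3 with squared distance 337. The circle on this segment as diameter has centre (3.5, 0) and r² = 337/4 = 84.25.
Check A_2: distance² to centre = 81.25 ≤ 84.25, so it lies inside.
All remaining points lie in this disk, and no smaller disk contains both endpoints, so this is the minimum enclosing circle.
The points at distance exactly r from the centre are A_1, A_3 — 2 points.

A_1, A_3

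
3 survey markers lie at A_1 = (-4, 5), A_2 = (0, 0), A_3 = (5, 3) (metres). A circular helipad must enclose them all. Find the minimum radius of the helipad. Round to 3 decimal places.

Side lengths²: A_1A_2² = 41, A_1A_3² = 85, A_2A_3² = 34.
Since A_1A_3² = 85 ≥ 41 + 34 = 75, the angle opposite A_1A_3 is not acute, so the smallest enclosing circle has A_1A_3 as diameter.
Centre = midpoint of A_1A_3 = (0.5, 4), r² = 85/4 = 21.25.
r = √(21.25) ≈ 4.610.

4.610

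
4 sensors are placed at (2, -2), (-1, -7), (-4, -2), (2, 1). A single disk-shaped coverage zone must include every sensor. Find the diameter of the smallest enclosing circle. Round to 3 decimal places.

A smallest enclosing disk is always determined by at most three of the input points on its boundary.
The minimum enclosing circle is determined by three boundary points: (-1, -7), (-4, -2), (2, 1).
Their circumcentre is (5/26, -75/26) with r² = 6205/338.
The farthest remaining point (2, -2) is at distance² 1369/338 ≤ 6205/338.
Diameter = 2r = 2√(6205/338) ≈ 8.569.

8.569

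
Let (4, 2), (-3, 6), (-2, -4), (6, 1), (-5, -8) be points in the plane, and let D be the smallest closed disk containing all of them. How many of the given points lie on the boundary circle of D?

By Welzl's lemma the MEC is supported by two points (diametrically opposite) or three points (on a circumcircle).
The minimum enclosing circle is determined by three boundary points: (-3, 6), (6, 1), (-5, -8).
Their circumcentre is (-83/68, -95/68) with r² = 133825/2312.
The farthest remaining point (4, 2) is at distance² 89693/2312 ≤ 133825/2312.
The points at distance exactly r from the centre are (-3, 6), (6, 1), (-5, -8) — 3 points.

3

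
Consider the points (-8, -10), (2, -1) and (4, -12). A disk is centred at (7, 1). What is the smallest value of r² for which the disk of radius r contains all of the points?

346

The required radius is the distance from (7, 1) to the farthest point.
Squared distances: 346, 29, 178.
Maximum is 346, attained at (-8, -10).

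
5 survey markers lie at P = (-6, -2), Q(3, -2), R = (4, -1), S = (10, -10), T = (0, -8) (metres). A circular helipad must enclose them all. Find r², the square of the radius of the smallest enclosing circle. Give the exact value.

The minimum enclosing circle of a finite set is fixed by two of the points (as a diameter) or three (as a circumcircle).
The farthest pair is P–S with squared distance 320. The circle on this segment as diameter has centre (2, -6) and r² = 320/4 = 80.
Check Q: distance² to centre = 17 ≤ 80, so it lies inside.
All remaining points lie in this disk, and no smaller disk contains both endpoints, so this is the minimum enclosing circle.

80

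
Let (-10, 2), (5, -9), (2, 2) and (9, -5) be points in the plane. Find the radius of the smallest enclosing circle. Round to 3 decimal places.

The minimum enclosing circle of a finite set is fixed by two of the points (as a diameter) or three (as a circumcircle).
The farthest pair is (-10, 2)–(9, -5) with squared distance 410. The circle on this segment as diameter has centre (-0.5, -1.5) and r² = 410/4 = 102.5.
Check (5, -9): distance² to centre = 86.5 ≤ 102.5, so it lies inside.
All remaining points lie in this disk, and no smaller disk contains both endpoints, so this is the minimum enclosing circle.
r = √(102.5) ≈ 10.124.

10.124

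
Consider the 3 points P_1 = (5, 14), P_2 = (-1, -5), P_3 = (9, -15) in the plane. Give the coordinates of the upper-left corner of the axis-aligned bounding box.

x-range [-1, 9], y-range [-15, 14].
The upper-left corner is (-1, 14).

(-1, 14)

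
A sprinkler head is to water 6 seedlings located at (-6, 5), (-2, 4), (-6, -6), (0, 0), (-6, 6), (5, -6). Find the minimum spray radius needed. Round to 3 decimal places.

The farthest pair is (-6, 6)–(5, -6) with squared distance 265. The circle on this segment as diameter has centre (-0.5, 0) and r² = 265/4 = 66.25.
Check (-6, 5): distance² to centre = 55.25 ≤ 66.25, so it lies inside.
All remaining points lie in this disk, and no smaller disk contains both endpoints, so this is the minimum enclosing circle.
r = √(66.25) ≈ 8.139.

8.139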